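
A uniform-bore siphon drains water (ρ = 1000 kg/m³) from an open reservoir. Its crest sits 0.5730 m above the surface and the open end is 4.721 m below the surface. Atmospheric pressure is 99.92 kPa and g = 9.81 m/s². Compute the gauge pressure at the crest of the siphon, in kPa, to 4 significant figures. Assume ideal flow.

From the surface to the outlet (both open to atmosphere, surface at rest): v = √(2g·h_out) = √(2·9.81·4.721) = 9.624 m/s.
The bore is uniform, so the speed at the crest is the same v. Bernoulli surface→crest: P_atm = P_top + ½ρv² + ρg·h_top.
P_top = 99920 − ½·1000·9.624² − 1000·9.81·0.5730 = 47990 Pa. So P_gauge = P_top − P_atm = -51930 Pa.

P_gauge = -51.93 kPa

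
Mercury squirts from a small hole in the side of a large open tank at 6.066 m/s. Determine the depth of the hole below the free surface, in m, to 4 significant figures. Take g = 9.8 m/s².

h ≈ 1.877 m

Inverting v = √(2gh) gives h = v² / 2g.
h = 6.066²/(2·9.8) = 36.80/19.60 = 1.877 m.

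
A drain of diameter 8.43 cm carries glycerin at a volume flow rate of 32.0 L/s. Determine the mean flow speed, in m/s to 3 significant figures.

v ≈ 5.73 m/s

Q = 32.0 L/s = 0.0320 m³/s.
v = Q/A = 0.0320 / 0.00558 = 5.73 m/s.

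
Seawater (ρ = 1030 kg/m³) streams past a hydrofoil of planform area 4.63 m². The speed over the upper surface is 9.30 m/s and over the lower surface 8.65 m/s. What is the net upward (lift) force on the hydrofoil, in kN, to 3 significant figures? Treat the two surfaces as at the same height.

With equal heights on the two surfaces, Bernoulli gives P_lower − P_upper = ½ρ(v_upper² − v_lower²).
ΔP = ½·1030·(9.30² − 8.65²) = 6010 Pa.
Lift = ΔP · A = 6010 × 4.63 = 27800 N.

F = 27.8 kN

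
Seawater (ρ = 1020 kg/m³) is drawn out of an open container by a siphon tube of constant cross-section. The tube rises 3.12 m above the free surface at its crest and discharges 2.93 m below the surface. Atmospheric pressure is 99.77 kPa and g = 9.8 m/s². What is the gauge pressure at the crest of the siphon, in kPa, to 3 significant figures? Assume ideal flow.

Bernoulli surface→outlet gives ½v² = g·h_out, so v = √(2·9.8·2.93) = 7.58 m/s.
With constant cross-section the crest speed equals v; applying Bernoulli from the surface up to the crest, P_top = P_atm − ½ρv² − ρg·h_top.
P_top = 99770 − ½·1020·7.58² − 1020·9.8·3.12 = 39300 Pa. So P_gauge = P_top − P_atm = -60500 Pa.

P_gauge ≈ -60.5 kPa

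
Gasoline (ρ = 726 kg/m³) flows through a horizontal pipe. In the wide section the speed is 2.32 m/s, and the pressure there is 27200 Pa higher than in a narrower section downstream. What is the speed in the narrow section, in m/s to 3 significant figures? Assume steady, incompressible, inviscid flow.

v₂ ≈ 8.96 m/s

Horizontal Bernoulli: P₁ + ½ρv₁² = P₂ + ½ρv₂², so v₂² = v₁² + 2(P₁ − P₂)/ρ.
v₂ = √(2.32² + 2·27200/726) = √(5.38 + 74.9) = 8.96 m/s.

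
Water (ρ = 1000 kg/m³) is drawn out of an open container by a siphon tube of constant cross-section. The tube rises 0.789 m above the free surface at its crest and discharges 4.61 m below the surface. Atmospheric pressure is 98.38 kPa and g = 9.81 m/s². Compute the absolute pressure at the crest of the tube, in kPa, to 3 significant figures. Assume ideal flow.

From the surface to the outlet (both open to atmosphere, surface at rest): v = √(2g·h_out) = √(2·9.81·4.61) = 9.51 m/s.
The bore is uniform, so the speed at the crest is the same v. Bernoulli surface→crest: P_atm = P_top + ½ρv² + ρg·h_top.
P_top = 98380 − ½·1000·9.51² − 1000·9.81·0.789 = 45400 Pa.

P_top ≈ 45.4 kPa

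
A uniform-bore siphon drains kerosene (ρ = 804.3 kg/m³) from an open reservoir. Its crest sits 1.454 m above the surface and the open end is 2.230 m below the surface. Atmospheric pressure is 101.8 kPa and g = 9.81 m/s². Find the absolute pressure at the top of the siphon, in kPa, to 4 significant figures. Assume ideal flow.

The outlet speed comes from Torricelli: v = √(2g·2.230) = 6.615 m/s.
The bore is uniform, so the speed at the crest is the same v. Bernoulli surface→crest: P_atm = P_top + ½ρv² + ρg·h_top.
P_top = 101800 − ½·804.3·6.615² − 804.3·9.81·1.454 = 72730 Pa.

P_top ≈ 72.73 kPa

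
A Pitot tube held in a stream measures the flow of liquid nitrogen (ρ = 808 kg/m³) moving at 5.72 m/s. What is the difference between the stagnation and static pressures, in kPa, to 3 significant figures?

At the stagnation point the flow is brought to rest, so Bernoulli gives P_stag − P_static = ½ρv².
ΔP = ½·808·5.72² = 13200 Pa.

ΔP ≈ 13.2 kPa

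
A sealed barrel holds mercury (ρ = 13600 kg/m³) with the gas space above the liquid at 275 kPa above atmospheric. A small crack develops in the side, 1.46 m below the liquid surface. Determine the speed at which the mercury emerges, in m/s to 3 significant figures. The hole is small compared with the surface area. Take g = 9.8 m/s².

Take point 1 at the surface (v₁ ≈ 0) and point 2 at the hole (at atmospheric pressure). Bernoulli: P₁ + ρg h = P_atm + ½ρv₂².
With P₁ − P_atm = 275000 Pa, v₂ = √(2gh + 2ΔP/ρ) = √(2·9.8·1.46 + 2·275000/13600) = 8.31 m/s.

v ≈ 8.31 m/s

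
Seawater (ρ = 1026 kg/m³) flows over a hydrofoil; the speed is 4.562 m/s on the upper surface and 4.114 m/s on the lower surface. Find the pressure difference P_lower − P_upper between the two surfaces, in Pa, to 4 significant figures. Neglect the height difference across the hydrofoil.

ΔP ≈ 1994 Pa

Bernoulli (same height): P_lower − P_upper = ½ρ(v_upper² − v_lower²).
ΔP = ½·1026·(4.562² − 4.114²) = 1994 Pa.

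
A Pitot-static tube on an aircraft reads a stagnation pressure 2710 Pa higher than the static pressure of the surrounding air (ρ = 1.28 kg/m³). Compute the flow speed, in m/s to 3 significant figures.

v ≈ 65.1 m/s

At the stagnation point the flow is brought to rest, so Bernoulli gives P_stag − P_static = ½ρv².
v = √(2ΔP/ρ) = √(2·2710/1.28) = 65.1 m/s.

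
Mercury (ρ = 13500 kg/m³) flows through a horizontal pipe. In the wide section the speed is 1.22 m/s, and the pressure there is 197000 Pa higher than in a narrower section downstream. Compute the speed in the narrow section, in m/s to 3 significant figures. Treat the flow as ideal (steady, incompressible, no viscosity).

v₂ ≈ 5.54 m/s

Along the level pipe P + ½ρv² is conserved, hence v₂² = v₁² + 2(P₁ − P₂)/ρ.
v₂ = √(1.22² + 2·197000/13500) = √(1.49 + 29.2) = 5.54 m/s.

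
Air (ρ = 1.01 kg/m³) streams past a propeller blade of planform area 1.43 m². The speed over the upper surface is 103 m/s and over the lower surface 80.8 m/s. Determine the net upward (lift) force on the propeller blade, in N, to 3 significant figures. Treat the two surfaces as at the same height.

F = 2950 N

With equal heights on the two surfaces, Bernoulli gives P_lower − P_upper = ½ρ(v_upper² − v_lower²).
ΔP = ½·1.01·(103² − 80.8²) = 2060 Pa.
Lift = ΔP · A = 2060 × 1.43 = 2950 N.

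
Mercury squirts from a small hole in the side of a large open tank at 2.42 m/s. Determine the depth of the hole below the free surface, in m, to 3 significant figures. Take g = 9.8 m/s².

Inverting v = √(2gh) gives h = v² / 2g.
h = 2.42²/(2·9.8) = 5.86/19.60 = 0.299 m.

h ≈ 0.299 m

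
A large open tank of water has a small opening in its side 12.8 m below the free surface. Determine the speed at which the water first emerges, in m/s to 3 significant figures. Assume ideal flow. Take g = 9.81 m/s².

15.8 m/s

With the surface at rest and both surface and jet at atmospheric pressure, Bernoulli gives ρg h = ½ρv², so v = √(2gh) = √(2·9.81·12.8) = 15.8 m/s.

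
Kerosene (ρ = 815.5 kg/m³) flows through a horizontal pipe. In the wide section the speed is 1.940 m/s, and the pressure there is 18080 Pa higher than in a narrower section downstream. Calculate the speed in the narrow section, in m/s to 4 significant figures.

Horizontal Bernoulli: P₁ + ½ρv₁² = P₂ + ½ρv₂², so v₂² = v₁² + 2(P₁ − P₂)/ρ.
v₂ = √(1.940² + 2·18080/815.5) = √(3.764 + 44.34) = 6.936 m/s.

v₂ = 6.936 m/s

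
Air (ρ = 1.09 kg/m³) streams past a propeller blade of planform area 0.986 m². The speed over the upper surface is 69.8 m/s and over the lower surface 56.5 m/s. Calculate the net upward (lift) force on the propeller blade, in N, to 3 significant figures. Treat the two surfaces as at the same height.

903 N

The faster flow above has the lower pressure; Bernoulli (same height) gives ΔP = ½ρ(v_up² − v_low²).
ΔP = ½·1.09·(69.8² − 56.5²) = 915 Pa.
Lift = ΔP · A = 915 × 0.986 = 903 N.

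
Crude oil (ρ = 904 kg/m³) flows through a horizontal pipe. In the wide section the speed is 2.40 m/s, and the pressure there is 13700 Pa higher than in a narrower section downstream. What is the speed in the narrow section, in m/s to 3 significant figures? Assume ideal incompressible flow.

6.01 m/s

With h₁ = h₂, rearranging Bernoulli gives v₂ = √(v₁² + 2ΔP/ρ).
v₂ = √(2.40² + 2·13700/904) = √(5.76 + 30.3) = 6.01 m/s.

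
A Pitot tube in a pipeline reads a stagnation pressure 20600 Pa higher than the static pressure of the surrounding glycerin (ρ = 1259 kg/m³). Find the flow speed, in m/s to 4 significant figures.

The dynamic pressure equals the rise in static pressure at the stagnation point: ΔP = ½ρv².
v = √(2ΔP/ρ) = √(2·20600/1259) = 5.721 m/s.

v ≈ 5.721 m/s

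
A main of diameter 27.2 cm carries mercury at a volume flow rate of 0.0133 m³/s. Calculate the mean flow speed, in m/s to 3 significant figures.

Q = 0.0133 m³/s = 0.0133 m³/s.
v = Q/A = 0.0133 / 0.0581 = 0.229 m/s.

0.229 m/s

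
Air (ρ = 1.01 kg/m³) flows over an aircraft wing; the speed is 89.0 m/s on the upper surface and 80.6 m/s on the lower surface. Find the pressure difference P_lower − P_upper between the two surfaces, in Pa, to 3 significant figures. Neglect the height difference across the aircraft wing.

ΔP ≈ 719 Pa

With negligible Δh, P + ½ρv² is constant, so P_low − P_up = ½ρ(v_up² − v_low²).
ΔP = ½·1.01·(89.0² − 80.6²) = 719 Pa.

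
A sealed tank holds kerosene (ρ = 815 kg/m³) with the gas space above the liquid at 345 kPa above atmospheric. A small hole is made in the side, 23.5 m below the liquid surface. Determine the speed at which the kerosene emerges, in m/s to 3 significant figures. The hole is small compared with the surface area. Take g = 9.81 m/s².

Take point 1 at the surface (v₁ ≈ 0) and point 2 at the hole (at atmospheric pressure). Bernoulli: P₁ + ρg h = P_atm + ½ρv₂².
With P₁ − P_atm = 345000 Pa, v₂ = √(2gh + 2ΔP/ρ) = √(2·9.81·23.5 + 2·345000/815) = 36.2 m/s.

v = 36.2 m/s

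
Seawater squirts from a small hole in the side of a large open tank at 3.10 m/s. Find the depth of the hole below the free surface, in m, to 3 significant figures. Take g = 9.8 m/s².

0.490 m

Inverting v = √(2gh) gives h = v² / 2g.
h = 3.10²/(2·9.8) = 9.61/19.60 = 0.490 m.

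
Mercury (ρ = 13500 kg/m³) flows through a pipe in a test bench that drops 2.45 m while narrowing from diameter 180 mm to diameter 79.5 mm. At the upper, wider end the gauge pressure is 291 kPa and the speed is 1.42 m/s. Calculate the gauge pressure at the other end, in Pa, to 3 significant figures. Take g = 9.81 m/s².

Continuity gives A₁v₁ = A₂v₂, so v₂ = (254 cm²)/(49.6 cm²) × 1.42 m/s = 7.28 m/s.
Applying Bernoulli between the two ends and solving for P₂: P₂ = P₁ + ½ρ(v₁² − v₂²) − ρgΔh.
P₂ = 291000 + ½·13500·(1.42² − 7.28²) − 13500·9.81·(−2.45) = 291000 + (-344000) − (-324000) = 271000 Pa.

P₂ = 271000 Pa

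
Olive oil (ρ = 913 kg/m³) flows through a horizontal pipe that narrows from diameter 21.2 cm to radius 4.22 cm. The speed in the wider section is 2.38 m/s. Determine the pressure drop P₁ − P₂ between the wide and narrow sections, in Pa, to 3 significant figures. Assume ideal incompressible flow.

100000 Pa

Mass conservation (A₁v₁ = A₂v₂) gives v₂ = 2.38 × 353/55.9 = 15.0 m/s.
The pipe is horizontal, so Bernoulli reduces to P₁ + ½ρv₁² = P₂ + ½ρv₂².
P₁ − P₂ = ½·913·(15.0² − 2.38²) = ½·913·220 = 100000 Pa.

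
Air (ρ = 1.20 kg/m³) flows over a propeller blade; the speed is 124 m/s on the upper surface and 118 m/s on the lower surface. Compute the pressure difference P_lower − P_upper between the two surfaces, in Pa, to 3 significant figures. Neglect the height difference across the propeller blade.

ΔP = 871 Pa

With negligible Δh, P + ½ρv² is constant, so P_low − P_up = ½ρ(v_up² − v_low²).
ΔP = ½·1.20·(124² − 118²) = 871 Pa.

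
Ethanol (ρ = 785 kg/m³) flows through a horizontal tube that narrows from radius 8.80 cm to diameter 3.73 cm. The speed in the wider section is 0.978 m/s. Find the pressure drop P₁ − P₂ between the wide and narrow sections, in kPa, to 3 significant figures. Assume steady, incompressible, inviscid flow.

Continuity gives A₁v₁ = A₂v₂, so v₂ = (243 cm²)/(10.9 cm²) × 0.978 m/s = 21.8 m/s.
The pipe is horizontal, so Bernoulli reduces to P₁ + ½ρv₁² = P₂ + ½ρv₂².
P₁ − P₂ = ½·785·(21.8² − 0.978²) = ½·785·473 = 186000 Pa.

ΔP ≈ 186 kPa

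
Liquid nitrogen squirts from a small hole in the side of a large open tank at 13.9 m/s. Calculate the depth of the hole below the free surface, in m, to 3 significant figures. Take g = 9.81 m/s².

Inverting v = √(2gh) gives h = v² / 2g.
h = 13.9²/(2·9.81) = 193/19.62 = 9.85 m.

h ≈ 9.85 m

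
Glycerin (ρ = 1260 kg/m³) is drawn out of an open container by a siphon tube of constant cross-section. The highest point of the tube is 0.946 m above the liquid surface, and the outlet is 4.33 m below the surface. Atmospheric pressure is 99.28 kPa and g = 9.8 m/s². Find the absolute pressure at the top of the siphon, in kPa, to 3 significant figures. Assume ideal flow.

P_top ≈ 34.1 kPa

From the surface to the outlet (both open to atmosphere, surface at rest): v = √(2g·h_out) = √(2·9.8·4.33) = 9.21 m/s.
The bore is uniform, so the speed at the crest is the same v. Bernoulli surface→crest: P_atm = P_top + ½ρv² + ρg·h_top.
P_top = 99280 − ½·1260·9.21² − 1260·9.8·0.946 = 34100 Pa.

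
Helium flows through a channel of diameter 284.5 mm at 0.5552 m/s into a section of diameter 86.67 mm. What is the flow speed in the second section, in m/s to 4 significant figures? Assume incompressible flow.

v₂ ≈ 5.982 m/s

Continuity gives A₁v₁ = A₂v₂, so v₂ = (635.7 cm²)/(59.00 cm²) × 0.5552 m/s = 5.982 m/s.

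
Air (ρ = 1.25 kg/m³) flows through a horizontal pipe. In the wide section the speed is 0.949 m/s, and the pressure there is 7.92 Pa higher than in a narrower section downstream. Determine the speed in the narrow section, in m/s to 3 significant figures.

v₂ = 3.68 m/s

Along the level pipe P + ½ρv² is conserved, hence v₂² = v₁² + 2(P₁ − P₂)/ρ.
v₂ = √(0.949² + 2·7.92/1.25) = √(0.901 + 12.7) = 3.68 m/s.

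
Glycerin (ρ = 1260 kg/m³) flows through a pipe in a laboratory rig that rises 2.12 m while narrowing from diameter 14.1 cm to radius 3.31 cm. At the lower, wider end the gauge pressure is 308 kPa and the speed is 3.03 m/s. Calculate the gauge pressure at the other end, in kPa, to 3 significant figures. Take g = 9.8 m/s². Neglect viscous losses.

P₂ = 169 kPa

Continuity gives A₁v₁ = A₂v₂, so v₂ = (156 cm²)/(34.4 cm²) × 3.03 m/s = 13.7 m/s.
Energy conservation along the streamline gives P₂ = P₁ − ½ρ(v₂² − v₁²) − ρg(h₂ − h₁).
P₂ = 308000 + ½·1260·(3.03² − 13.7²) − 1260·9.8·(+2.12) = 308000 + (-113000) − (26200) = 169000 Pa.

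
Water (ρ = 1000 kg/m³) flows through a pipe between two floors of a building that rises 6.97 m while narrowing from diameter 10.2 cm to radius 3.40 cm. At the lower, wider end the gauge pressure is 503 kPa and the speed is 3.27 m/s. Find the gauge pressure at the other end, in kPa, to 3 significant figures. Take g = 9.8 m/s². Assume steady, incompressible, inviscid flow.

413 kPa

By continuity, v₂ = v₁·A₁/A₂ = 3.27·(81.7/36.3) = 7.36 m/s.
Applying Bernoulli between the two ends and solving for P₂: P₂ = P₁ + ½ρ(v₁² − v₂²) − ρgΔh.
P₂ = 503000 + ½·1000·(3.27² − 7.36²) − 1000·9.8·(+6.97) = 503000 + (-21700) − (68300) = 413000 Pa.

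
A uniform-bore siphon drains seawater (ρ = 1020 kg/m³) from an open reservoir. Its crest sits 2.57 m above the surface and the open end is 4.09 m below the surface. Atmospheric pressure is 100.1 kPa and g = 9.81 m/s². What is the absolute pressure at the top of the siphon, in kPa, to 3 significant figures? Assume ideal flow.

P_top ≈ 33.5 kPa

Bernoulli surface→outlet gives ½v² = g·h_out, so v = √(2·9.81·4.09) = 8.96 m/s.
With constant cross-section the crest speed equals v; applying Bernoulli from the surface up to the crest, P_top = P_atm − ½ρv² − ρg·h_top.
P_top = 100100 − ½·1020·8.96² − 1020·9.81·2.57 = 33500 Pa.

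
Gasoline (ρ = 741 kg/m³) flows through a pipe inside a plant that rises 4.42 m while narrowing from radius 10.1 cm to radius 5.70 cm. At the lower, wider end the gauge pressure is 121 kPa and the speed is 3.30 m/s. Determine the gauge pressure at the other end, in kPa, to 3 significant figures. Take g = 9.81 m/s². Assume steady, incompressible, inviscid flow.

53.1 kPa

By continuity, v₂ = v₁·A₁/A₂ = 3.30·(320/102) = 10.4 m/s.
Bernoulli: P₁ + ½ρv₁² + ρg h₁ = P₂ + ½ρv₂² + ρg h₂, so P₂ = P₁ + ½ρ(v₁² − v₂²) − ρg(h₂ − h₁).
P₂ = 121000 + ½·741·(3.30² − 10.4²) − 741·9.81·(+4.42) = 121000 + (-35700) − (32100) = 53100 Pa.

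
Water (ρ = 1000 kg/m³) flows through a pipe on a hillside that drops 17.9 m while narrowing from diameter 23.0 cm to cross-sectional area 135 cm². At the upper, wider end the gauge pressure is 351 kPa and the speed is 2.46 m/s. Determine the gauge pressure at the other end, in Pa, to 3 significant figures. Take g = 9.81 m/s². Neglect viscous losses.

Mass conservation (A₁v₁ = A₂v₂) gives v₂ = 2.46 × 415/135 = 7.57 m/s.
Energy conservation along the streamline gives P₂ = P₁ − ½ρ(v₂² − v₁²) − ρg(h₂ − h₁).
P₂ = 351000 + ½·1000·(2.46² − 7.57²) − 1000·9.81·(−17.9) = 351000 + (-25600) − (-176000) = 501000 Pa.

P₂ ≈ 501000 Pa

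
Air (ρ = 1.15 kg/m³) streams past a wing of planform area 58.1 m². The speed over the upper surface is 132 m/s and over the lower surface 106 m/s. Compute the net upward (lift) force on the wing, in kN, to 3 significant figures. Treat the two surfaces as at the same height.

With equal heights on the two surfaces, Bernoulli gives P_lower − P_upper = ½ρ(v_upper² − v_lower²).
ΔP = ½·1.15·(132² − 106²) = 3560 Pa.
Lift = ΔP · A = 3560 × 58.1 = 207000 N.

F ≈ 207 kN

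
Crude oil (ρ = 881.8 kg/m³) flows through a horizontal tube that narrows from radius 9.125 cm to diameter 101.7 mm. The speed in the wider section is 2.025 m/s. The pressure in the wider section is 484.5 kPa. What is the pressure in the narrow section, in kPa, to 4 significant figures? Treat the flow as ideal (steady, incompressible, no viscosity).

467.6 kPa

Continuity gives A₁v₁ = A₂v₂, so v₂ = (261.6 cm²)/(81.23 cm²) × 2.025 m/s = 6.521 m/s.
With no height change, Bernoulli's equation is P₁ + ½ρv₁² = P₂ + ½ρv₂².
P₂ = P₁ − ½ρ(v₂² − v₁²) = 484500 − ½·881.8·(6.521² − 2.025²) = 484500 − 16940 = 467600 Pa.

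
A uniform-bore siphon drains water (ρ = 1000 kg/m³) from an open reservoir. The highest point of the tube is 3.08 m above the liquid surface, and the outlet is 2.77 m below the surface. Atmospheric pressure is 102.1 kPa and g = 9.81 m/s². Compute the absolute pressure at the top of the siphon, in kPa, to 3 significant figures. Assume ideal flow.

P_top ≈ 44.7 kPa

From the surface to the outlet (both open to atmosphere, surface at rest): v = √(2g·h_out) = √(2·9.81·2.77) = 7.37 m/s.
The bore is uniform, so the speed at the crest is the same v. Bernoulli surface→crest: P_atm = P_top + ½ρv² + ρg·h_top.
P_top = 102100 − ½·1000·7.37² − 1000·9.81·3.08 = 44700 Pa.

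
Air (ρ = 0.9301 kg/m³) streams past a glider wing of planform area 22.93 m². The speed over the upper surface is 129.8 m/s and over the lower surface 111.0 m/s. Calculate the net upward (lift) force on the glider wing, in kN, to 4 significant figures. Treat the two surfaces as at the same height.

F = 48.27 kN

With equal heights on the two surfaces, Bernoulli gives P_lower − P_upper = ½ρ(v_upper² − v_lower²).
ΔP = ½·0.9301·(129.8² − 111.0²) = 2105 Pa.
Lift = ΔP · A = 2105 × 22.93 = 48270 N.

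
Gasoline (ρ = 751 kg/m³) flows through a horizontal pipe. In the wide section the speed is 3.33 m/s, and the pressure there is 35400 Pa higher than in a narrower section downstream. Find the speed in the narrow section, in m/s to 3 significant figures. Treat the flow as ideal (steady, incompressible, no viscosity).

v₂ = 10.3 m/s

Horizontal Bernoulli: P₁ + ½ρv₁² = P₂ + ½ρv₂², so v₂² = v₁² + 2(P₁ − P₂)/ρ.
v₂ = √(3.33² + 2·35400/751) = √(11.1 + 94.3) = 10.3 m/s.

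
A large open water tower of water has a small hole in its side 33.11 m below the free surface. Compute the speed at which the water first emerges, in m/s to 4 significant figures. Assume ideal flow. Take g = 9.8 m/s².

v ≈ 25.47 m/s

The surface is effectively still and both ends are open, so ½v² = gh and v = √(2·9.8·33.11) = 25.47 m/s.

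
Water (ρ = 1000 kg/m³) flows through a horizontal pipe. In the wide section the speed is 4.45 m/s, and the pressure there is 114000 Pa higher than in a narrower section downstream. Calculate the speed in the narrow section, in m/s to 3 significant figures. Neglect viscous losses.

v₂ ≈ 15.7 m/s

Horizontal Bernoulli: P₁ + ½ρv₁² = P₂ + ½ρv₂², so v₂² = v₁² + 2(P₁ − P₂)/ρ.
v₂ = √(4.45² + 2·114000/1000) = √(19.8 + 228) = 15.7 m/s.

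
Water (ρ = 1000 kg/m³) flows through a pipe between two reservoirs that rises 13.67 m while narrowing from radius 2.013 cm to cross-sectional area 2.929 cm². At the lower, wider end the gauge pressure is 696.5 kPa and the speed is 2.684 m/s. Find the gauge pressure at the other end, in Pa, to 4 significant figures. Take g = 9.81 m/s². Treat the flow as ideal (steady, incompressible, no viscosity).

Continuity gives A₁v₁ = A₂v₂, so v₂ = (12.73 cm²)/(2.929 cm²) × 2.684 m/s = 11.67 m/s.
Applying Bernoulli between the two ends and solving for P₂: P₂ = P₁ + ½ρ(v₁² − v₂²) − ρgΔh.
P₂ = 696500 + ½·1000·(2.684² − 11.67²) − 1000·9.81·(+13.67) = 696500 + (-64440) − (134100) = 498000 Pa.

P₂ ≈ 498000 Pa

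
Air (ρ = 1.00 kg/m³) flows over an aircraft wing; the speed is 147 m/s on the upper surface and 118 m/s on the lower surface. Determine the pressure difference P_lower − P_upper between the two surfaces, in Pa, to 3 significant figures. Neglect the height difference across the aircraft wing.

ΔP = 3840 Pa

Bernoulli (same height): P_lower − P_upper = ½ρ(v_upper² − v_lower²).
ΔP = ½·1.00·(147² − 118²) = 3840 Pa.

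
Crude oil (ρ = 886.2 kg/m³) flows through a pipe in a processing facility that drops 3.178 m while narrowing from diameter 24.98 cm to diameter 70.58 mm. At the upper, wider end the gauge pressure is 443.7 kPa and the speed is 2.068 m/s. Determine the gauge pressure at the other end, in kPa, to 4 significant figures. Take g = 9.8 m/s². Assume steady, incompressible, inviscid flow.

P₂ ≈ 175.9 kPa

Continuity gives A₁v₁ = A₂v₂, so v₂ = (490.1 cm²)/(39.12 cm²) × 2.068 m/s = 25.90 m/s.
Energy conservation along the streamline gives P₂ = P₁ − ½ρ(v₂² − v₁²) − ρg(h₂ − h₁).
P₂ = 443700 + ½·886.2·(2.068² − 25.90²) − 886.2·9.8·(−3.178) = 443700 + (-295400) − (-27600) = 175900 Pa.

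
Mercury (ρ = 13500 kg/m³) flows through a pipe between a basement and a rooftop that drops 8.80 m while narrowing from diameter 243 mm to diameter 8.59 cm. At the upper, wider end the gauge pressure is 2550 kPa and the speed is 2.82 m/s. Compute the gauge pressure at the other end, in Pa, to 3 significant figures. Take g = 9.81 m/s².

Mass conservation (A₁v₁ = A₂v₂) gives v₂ = 2.82 × 464/58.0 = 22.6 m/s.
Applying Bernoulli between the two ends and solving for P₂: P₂ = P₁ + ½ρ(v₁² − v₂²) − ρgΔh.
P₂ = 2550000 + ½·13500·(2.82² − 22.6²) − 13500·9.81·(−8.80) = 2550000 + (-3380000) − (-1170000) = 332000 Pa.

P₂ ≈ 332000 Pa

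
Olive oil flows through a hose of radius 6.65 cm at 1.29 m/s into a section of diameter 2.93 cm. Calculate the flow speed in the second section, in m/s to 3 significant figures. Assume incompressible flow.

Continuity gives A₁v₁ = A₂v₂, so v₂ = (139 cm²)/(6.74 cm²) × 1.29 m/s = 26.6 m/s.

26.6 m/s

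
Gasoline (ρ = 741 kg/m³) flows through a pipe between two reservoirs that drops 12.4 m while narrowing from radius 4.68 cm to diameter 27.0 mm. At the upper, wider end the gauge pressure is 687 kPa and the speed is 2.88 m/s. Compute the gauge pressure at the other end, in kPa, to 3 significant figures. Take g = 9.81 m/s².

By continuity, v₂ = v₁·A₁/A₂ = 2.88·(68.8/5.73) = 34.6 m/s.
Bernoulli: P₁ + ½ρv₁² + ρg h₁ = P₂ + ½ρv₂² + ρg h₂, so P₂ = P₁ + ½ρ(v₁² − v₂²) − ρg(h₂ − h₁).
P₂ = 687000 + ½·741·(2.88² − 34.6²) − 741·9.81·(−12.4) = 687000 + (-441000) − (-90100) = 336000 Pa.

P₂ ≈ 336 kPa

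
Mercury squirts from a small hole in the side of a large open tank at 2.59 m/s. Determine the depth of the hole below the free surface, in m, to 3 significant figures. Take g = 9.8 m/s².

For a small hole in a large open tank, ½v² = gh, giving h = v²/(2g).
h = 2.59²/(2·9.8) = 6.71/19.60 = 0.342 m.

h ≈ 0.342 m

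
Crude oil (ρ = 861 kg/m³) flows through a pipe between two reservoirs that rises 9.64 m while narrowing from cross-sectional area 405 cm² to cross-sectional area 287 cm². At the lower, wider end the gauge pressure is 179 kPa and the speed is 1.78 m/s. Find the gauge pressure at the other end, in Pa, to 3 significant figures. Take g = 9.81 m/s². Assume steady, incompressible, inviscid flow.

By continuity, v₂ = v₁·A₁/A₂ = 1.78·(405/287) = 2.51 m/s.
Applying Bernoulli between the two ends and solving for P₂: P₂ = P₁ + ½ρ(v₁² − v₂²) − ρgΔh.
P₂ = 179000 + ½·861·(1.78² − 2.51²) − 861·9.81·(+9.64) = 179000 + (-1350) − (81400) = 96200 Pa.

96200 Pa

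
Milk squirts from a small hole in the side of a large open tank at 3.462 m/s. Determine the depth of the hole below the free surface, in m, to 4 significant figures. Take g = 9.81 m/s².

For a small hole in a large open tank, ½v² = gh, giving h = v²/(2g).
h = 3.462²/(2·9.81) = 11.99/19.62 = 0.6109 m.

h ≈ 0.6109 m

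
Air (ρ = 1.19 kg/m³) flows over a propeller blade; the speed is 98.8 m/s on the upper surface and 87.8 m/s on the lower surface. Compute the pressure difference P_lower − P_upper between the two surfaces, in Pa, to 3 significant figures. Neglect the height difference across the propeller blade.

The pressure is lower where the speed is higher: ΔP = ½ρ(v_up² − v_low²).
ΔP = ½·1.19·(98.8² − 87.8²) = 1220 Pa.

ΔP ≈ 1220 Pa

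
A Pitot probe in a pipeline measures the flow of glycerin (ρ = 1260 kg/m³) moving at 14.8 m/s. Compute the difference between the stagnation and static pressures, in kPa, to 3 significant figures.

Bernoulli between the free stream and the stagnation point: ½ρv² = P_stag − P_static.
ΔP = ½·1260·14.8² = 138000 Pa.

138 kPa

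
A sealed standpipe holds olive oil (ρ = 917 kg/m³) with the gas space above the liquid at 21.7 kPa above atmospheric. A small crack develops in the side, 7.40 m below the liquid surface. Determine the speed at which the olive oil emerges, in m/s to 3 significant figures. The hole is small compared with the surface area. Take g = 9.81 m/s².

Take point 1 at the surface (v₁ ≈ 0) and point 2 at the hole (at atmospheric pressure). Bernoulli: P₁ + ρg h = P_atm + ½ρv₂².
With P₁ − P_atm = 21700 Pa, v₂ = √(2gh + 2ΔP/ρ) = √(2·9.81·7.40 + 2·21700/917) = 13.9 m/s.

v = 13.9 m/s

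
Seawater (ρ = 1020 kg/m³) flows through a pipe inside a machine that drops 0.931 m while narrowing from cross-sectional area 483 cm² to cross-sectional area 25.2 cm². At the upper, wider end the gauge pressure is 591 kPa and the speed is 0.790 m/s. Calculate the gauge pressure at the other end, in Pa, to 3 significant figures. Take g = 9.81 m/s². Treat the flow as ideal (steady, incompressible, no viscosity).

Continuity gives A₁v₁ = A₂v₂, so v₂ = (483 cm²)/(25.2 cm²) × 0.790 m/s = 15.1 m/s.
Energy conservation along the streamline gives P₂ = P₁ − ½ρ(v₂² − v₁²) − ρg(h₂ − h₁).
P₂ = 591000 + ½·1020·(0.790² − 15.1²) − 1020·9.81·(−0.931) = 591000 + (-117000) − (-9320) = 484000 Pa.

P₂ ≈ 484000 Pa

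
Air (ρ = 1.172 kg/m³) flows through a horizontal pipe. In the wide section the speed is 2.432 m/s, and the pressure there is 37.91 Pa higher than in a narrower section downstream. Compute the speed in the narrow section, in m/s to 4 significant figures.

With h₁ = h₂, rearranging Bernoulli gives v₂ = √(v₁² + 2ΔP/ρ).
v₂ = √(2.432² + 2·37.91/1.172) = √(5.915 + 64.69) = 8.403 m/s.

v₂ ≈ 8.403 m/s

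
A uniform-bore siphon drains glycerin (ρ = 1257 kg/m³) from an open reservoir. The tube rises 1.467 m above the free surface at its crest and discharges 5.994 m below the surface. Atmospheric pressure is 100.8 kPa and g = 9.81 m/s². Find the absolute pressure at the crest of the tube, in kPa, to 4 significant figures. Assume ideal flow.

From the surface to the outlet (both open to atmosphere, surface at rest): v = √(2g·h_out) = √(2·9.81·5.994) = 10.84 m/s.
With constant cross-section the crest speed equals v; applying Bernoulli from the surface up to the crest, P_top = P_atm − ½ρv² − ρg·h_top.
P_top = 100800 − ½·1257·10.84² − 1257·9.81·1.467 = 8797 Pa.

P_top = 8.797 kPa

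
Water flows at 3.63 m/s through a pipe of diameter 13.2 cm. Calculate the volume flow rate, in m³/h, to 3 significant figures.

Q = A·v = 0.0137 m² × 3.63 m/s = 0.0497 m³/s.
Converting: 0.0497 m³/s × 3600 = 179 m³/h.

Q = 179 m³/h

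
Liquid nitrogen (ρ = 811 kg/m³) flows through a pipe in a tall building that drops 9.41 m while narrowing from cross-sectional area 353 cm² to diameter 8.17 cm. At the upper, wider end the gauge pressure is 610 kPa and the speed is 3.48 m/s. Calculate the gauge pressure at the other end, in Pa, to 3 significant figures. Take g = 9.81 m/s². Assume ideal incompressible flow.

P₂ ≈ 467000 Pa

By continuity, v₂ = v₁·A₁/A₂ = 3.48·(353/52.4) = 23.4 m/s.
Energy conservation along the streamline gives P₂ = P₁ − ½ρ(v₂² − v₁²) − ρg(h₂ − h₁).
P₂ = 610000 + ½·811·(3.48² − 23.4²) − 811·9.81·(−9.41) = 610000 + (-218000) − (-74900) = 467000 Pa.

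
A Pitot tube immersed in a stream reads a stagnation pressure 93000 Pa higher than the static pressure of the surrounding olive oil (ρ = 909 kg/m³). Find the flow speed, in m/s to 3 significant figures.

v = 14.3 m/s

At the stagnation point the flow is brought to rest, so Bernoulli gives P_stag − P_static = ½ρv².
v = √(2ΔP/ρ) = √(2·93000/909) = 14.3 m/s.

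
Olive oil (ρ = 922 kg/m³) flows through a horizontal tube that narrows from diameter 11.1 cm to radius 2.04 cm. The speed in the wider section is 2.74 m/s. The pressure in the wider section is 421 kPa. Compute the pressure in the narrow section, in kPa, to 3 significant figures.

P₂ = 235 kPa

By continuity, v₂ = v₁·A₁/A₂ = 2.74·(96.8/13.1) = 20.3 m/s.
With no height change, Bernoulli's equation is P₁ + ½ρv₁² = P₂ + ½ρv₂².
P₂ = P₁ − ½ρ(v₂² − v₁²) = 421000 − ½·922·(20.3² − 2.74²) = 421000 − 186000 = 235000 Pa.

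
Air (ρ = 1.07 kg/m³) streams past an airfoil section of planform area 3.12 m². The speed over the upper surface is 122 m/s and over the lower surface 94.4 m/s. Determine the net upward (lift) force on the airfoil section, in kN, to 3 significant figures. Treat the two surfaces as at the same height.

With equal heights on the two surfaces, Bernoulli gives P_lower − P_upper = ½ρ(v_upper² − v_lower²).
ΔP = ½·1.07·(122² − 94.4²) = 3200 Pa.
Lift = ΔP · A = 3200 × 3.12 = 9970 N.

F = 9.97 kN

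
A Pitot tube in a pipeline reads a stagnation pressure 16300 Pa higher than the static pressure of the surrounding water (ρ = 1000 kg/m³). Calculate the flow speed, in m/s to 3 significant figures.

5.71 m/s

Bernoulli between the free stream and the stagnation point: ½ρv² = P_stag − P_static.
v = √(2ΔP/ρ) = √(2·16300/1000) = 5.71 m/s.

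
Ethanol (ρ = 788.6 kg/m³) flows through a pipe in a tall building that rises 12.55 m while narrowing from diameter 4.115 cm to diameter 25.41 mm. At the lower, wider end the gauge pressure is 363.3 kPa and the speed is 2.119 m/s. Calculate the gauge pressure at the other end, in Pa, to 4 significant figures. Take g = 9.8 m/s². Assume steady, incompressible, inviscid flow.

P₂ = 255900 Pa

Continuity gives A₁v₁ = A₂v₂, so v₂ = (13.30 cm²)/(5.071 cm²) × 2.119 m/s = 5.557 m/s.
Applying Bernoulli between the two ends and solving for P₂: P₂ = P₁ + ½ρ(v₁² − v₂²) − ρgΔh.
P₂ = 363300 + ½·788.6·(2.119² − 5.557²) − 788.6·9.8·(+12.55) = 363300 + (-10410) − (96990) = 255900 Pa.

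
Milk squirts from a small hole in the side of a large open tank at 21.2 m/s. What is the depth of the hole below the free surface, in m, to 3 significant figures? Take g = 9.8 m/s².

h = 22.9 m

Inverting v = √(2gh) gives h = v² / 2g.
h = 21.2²/(2·9.8) = 449/19.60 = 22.9 m.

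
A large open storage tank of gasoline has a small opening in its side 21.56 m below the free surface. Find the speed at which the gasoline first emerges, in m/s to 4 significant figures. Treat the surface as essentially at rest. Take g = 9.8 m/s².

Torricelli's result v = √(2gh) gives v = √(2·9.8·21.56) = 20.56 m/s.

v ≈ 20.56 m/s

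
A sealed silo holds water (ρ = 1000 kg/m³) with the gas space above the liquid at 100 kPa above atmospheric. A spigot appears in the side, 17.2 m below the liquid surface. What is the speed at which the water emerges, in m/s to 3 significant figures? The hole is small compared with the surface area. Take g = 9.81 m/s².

Take point 1 at the surface (v₁ ≈ 0) and point 2 at the hole (at atmospheric pressure). Bernoulli: P₁ + ρg h = P_atm + ½ρv₂².
With P₁ − P_atm = 100000 Pa, v₂ = √(2gh + 2ΔP/ρ) = √(2·9.81·17.2 + 2·100000/1000) = 23.2 m/s.

23.2 m/s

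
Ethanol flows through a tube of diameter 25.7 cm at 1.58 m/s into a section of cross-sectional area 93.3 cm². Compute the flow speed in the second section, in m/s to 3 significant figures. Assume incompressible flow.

The volume flow rate is constant, so v₂ = (A₁/A₂)v₁ = (519/93.3)·1.58 = 8.78 m/s.

8.78 m/s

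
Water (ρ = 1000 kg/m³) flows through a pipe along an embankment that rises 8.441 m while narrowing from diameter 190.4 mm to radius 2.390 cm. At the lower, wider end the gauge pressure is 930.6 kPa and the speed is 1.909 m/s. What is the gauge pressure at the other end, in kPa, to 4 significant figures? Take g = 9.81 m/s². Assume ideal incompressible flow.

P₂ ≈ 390.9 kPa

Continuity gives A₁v₁ = A₂v₂, so v₂ = (284.7 cm²)/(17.95 cm²) × 1.909 m/s = 30.29 m/s.
Energy conservation along the streamline gives P₂ = P₁ − ½ρ(v₂² − v₁²) − ρg(h₂ − h₁).
P₂ = 930600 + ½·1000·(1.909² − 30.29²) − 1000·9.81·(+8.441) = 930600 + (-456900) − (82810) = 390900 Pa.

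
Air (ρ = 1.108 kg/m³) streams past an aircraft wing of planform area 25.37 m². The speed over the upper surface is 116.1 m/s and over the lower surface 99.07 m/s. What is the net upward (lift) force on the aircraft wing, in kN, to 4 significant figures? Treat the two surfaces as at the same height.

F ≈ 51.50 kN

The faster flow above has the lower pressure; Bernoulli (same height) gives ΔP = ½ρ(v_up² − v_low²).
ΔP = ½·1.108·(116.1² − 99.07²) = 2030 Pa.
Lift = ΔP · A = 2030 × 25.37 = 51500 N.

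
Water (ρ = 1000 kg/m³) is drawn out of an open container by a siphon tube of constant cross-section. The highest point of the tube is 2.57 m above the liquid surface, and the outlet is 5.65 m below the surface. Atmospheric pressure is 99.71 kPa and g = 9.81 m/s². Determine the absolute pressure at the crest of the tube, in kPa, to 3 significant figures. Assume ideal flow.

19.1 kPa

The outlet speed comes from Torricelli: v = √(2g·5.65) = 10.5 m/s.
The bore is uniform, so the speed at the crest is the same v. Bernoulli surface→crest: P_atm = P_top + ½ρv² + ρg·h_top.
P_top = 99710 − ½·1000·10.5² − 1000·9.81·2.57 = 19100 Pa.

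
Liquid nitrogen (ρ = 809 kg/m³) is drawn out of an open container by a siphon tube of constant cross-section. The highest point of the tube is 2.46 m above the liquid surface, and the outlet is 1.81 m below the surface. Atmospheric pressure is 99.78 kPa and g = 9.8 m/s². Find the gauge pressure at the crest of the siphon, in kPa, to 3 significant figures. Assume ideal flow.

P_gauge ≈ -33.9 kPa

From the surface to the outlet (both open to atmosphere, surface at rest): v = √(2g·h_out) = √(2·9.8·1.81) = 5.96 m/s.
The bore is uniform, so the speed at the crest is the same v. Bernoulli surface→crest: P_atm = P_top + ½ρv² + ρg·h_top.
P_top = 99780 − ½·809·5.96² − 809·9.8·2.46 = 65900 Pa. So P_gauge = P_top − P_atm = -33900 Pa.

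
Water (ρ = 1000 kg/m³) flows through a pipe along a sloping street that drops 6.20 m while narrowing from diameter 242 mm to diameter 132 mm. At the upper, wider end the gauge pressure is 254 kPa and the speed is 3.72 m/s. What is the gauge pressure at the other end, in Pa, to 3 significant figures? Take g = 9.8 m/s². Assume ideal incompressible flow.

P₂ ≈ 244000 Pa

The volume flow rate is constant, so v₂ = (A₁/A₂)v₁ = (460/137)·3.72 = 12.5 m/s.
Energy conservation along the streamline gives P₂ = P₁ − ½ρ(v₂² − v₁²) − ρg(h₂ − h₁).
P₂ = 254000 + ½·1000·(3.72² − 12.5²) − 1000·9.8·(−6.20) = 254000 + (-71200) − (-60800) = 244000 Pa.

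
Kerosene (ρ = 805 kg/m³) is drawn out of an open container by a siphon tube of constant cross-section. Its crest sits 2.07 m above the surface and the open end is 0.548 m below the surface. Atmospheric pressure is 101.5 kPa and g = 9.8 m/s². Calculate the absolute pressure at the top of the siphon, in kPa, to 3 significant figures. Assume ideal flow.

P_top ≈ 80.8 kPa

The outlet speed comes from Torricelli: v = √(2g·0.548) = 3.28 m/s.
The bore is uniform, so the speed at the crest is the same v. Bernoulli surface→crest: P_atm = P_top + ½ρv² + ρg·h_top.
P_top = 101500 − ½·805·3.28² − 805·9.8·2.07 = 80800 Pa.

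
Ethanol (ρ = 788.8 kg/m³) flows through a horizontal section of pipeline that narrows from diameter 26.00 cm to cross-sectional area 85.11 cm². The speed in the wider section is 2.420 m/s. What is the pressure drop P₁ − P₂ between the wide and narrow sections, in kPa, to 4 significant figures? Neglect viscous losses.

Mass conservation (A₁v₁ = A₂v₂) gives v₂ = 2.420 × 530.9/85.11 = 15.10 m/s.
With no height change, Bernoulli's equation is P₁ + ½ρv₁² = P₂ + ½ρv₂².
P₁ − P₂ = ½·788.8·(15.10² − 2.420²) = ½·788.8·222.0 = 87570 Pa.

ΔP = 87.57 kPa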